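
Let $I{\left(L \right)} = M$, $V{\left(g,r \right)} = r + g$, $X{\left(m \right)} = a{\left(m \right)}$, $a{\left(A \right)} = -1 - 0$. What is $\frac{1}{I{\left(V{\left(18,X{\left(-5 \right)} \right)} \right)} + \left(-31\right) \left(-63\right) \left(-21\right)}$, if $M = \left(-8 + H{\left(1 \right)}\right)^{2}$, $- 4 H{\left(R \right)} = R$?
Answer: $- \frac{16}{655119} \approx -2.4423 \cdot 10^{-5}$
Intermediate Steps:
$a{\left(A \right)} = -1$ ($a{\left(A \right)} = -1 + 0 = -1$)
$H{\left(R \right)} = - \frac{R}{4}$
$X{\left(m \right)} = -1$
$V{\left(g,r \right)} = g + r$
$M = \frac{1089}{16}$ ($M = \left(-8 - \frac{1}{4}\right)^{2} = \left(- \frac{33}{4}\right)^{2} = \frac{1089}{16} \approx 68.063$)
$I{\left(L \right)} = \frac{1089}{16}$
$\frac{1}{I{\left(V{\left(18,X{\left(-5 \right)} \right)} \right)} + \left(-31\right) \left(-63\right) \left(-21\right)} = \frac{1}{\frac{1089}{16} + \left(-31\right) \left(-63\right) \left(-21\right)} = \frac{1}{\frac{1089}{16} + 1953 \left(-21\right)} = \frac{1}{\frac{1089}{16} - 41013} = \frac{1}{- \frac{655119}{16}} = - \frac{16}{655119}$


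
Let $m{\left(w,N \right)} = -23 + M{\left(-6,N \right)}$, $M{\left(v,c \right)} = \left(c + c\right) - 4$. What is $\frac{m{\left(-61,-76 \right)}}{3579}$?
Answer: $- \frac{179}{3579} \approx -0.050014$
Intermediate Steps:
$M{\left(v,c \right)} = -4 + 2 c$ ($M{\left(v,c \right)} = 2 c - 4 = -4 + 2 c$)
$m{\left(w,N \right)} = -27 + 2 N$ ($m{\left(w,N \right)} = -23 + \left(-4 + 2 N\right) = -27 + 2 N$)
$\frac{m{\left(-61,-76 \right)}}{3579} = \frac{-27 + 2 \left(-76\right)}{3579} = \left(-27 - 152\right) \frac{1}{3579} = \left(-179\right) \frac{1}{3579} = - \frac{179}{3579}$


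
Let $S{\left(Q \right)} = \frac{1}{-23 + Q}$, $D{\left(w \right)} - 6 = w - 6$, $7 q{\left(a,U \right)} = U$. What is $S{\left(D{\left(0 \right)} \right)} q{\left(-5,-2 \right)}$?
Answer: $\frac{2}{161} \approx 0.012422$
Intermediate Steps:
$q{\left(a,U \right)} = \frac{U}{7}$
$D{\left(w \right)} = w$ ($D{\left(w \right)} = 6 + \left(w - 6\right) = 6 + \left(-6 + w\right) = w$)
$S{\left(D{\left(0 \right)} \right)} q{\left(-5,-2 \right)} = \frac{\frac{1}{7} \left(-2\right)}{-23 + 0} = \frac{1}{-23} \left(- \frac{2}{7}\right) = \left(- \frac{1}{23}\right) \left(- \frac{2}{7}\right) = \frac{2}{161}$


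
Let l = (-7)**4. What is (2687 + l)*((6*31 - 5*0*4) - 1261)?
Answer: -5469600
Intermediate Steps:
l = 2401
(2687 + l)*((6*31 - 5*0*4) - 1261) = (2687 + 2401)*((6*31 - 5*0*4) - 1261) = 5088*((186 + 0*4) - 1261) = 5088*((186 + 0) - 1261) = 5088*(186 - 1261) = 5088*(-1075) = -5469600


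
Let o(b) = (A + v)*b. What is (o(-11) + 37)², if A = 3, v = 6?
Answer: 3844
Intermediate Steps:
o(b) = 9*b (o(b) = (3 + 6)*b = 9*b)
(o(-11) + 37)² = (9*(-11) + 37)² = (-99 + 37)² = (-62)² = 3844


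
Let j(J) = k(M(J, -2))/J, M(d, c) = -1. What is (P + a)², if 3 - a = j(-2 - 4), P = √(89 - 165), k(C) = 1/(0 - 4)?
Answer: -38735/576 + 71*I*√19/6 ≈ -67.248 + 51.58*I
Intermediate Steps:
k(C) = -¼ (k(C) = 1/(-4) = -¼)
P = 2*I*√19 (P = √(-76) = 2*I*√19 ≈ 8.7178*I)
j(J) = -1/(4*J)
a = 71/24 (a = 3 - (-1)/(4*(-2 - 4)) = 3 - (-1)/(4*(-6)) = 3 - (-1)*(-1)/(4*6) = 3 - 1*1/24 = 3 - 1/24 = 71/24 ≈ 2.9583)
(P + a)² = (2*I*√19 + 71/24)² = (71/24 + 2*I*√19)²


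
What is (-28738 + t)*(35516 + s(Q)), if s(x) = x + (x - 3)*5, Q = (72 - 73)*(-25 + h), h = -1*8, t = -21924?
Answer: -1808582738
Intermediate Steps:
h = -8
Q = 33 (Q = (72 - 73)*(-25 - 8) = -1*(-33) = 33)
s(x) = -15 + 6*x (s(x) = x + (-3 + x)*5 = x + (-15 + 5*x) = -15 + 6*x)
(-28738 + t)*(35516 + s(Q)) = (-28738 - 21924)*(35516 + (-15 + 6*33)) = -50662*(35516 + (-15 + 198)) = -50662*(35516 + 183) = -50662*35699 = -1808582738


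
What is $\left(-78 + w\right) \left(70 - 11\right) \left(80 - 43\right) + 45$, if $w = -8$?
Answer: $-187693$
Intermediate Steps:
$\left(-78 + w\right) \left(70 - 11\right) \left(80 - 43\right) + 45 = \left(-78 - 8\right) \left(70 - 11\right) \left(80 - 43\right) + 45 = \left(-86\right) 59 \cdot 37 + 45 = \left(-5074\right) 37 + 45 = -187738 + 45 = -187693$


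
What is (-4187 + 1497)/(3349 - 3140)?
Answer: -2690/209 ≈ -12.871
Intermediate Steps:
(-4187 + 1497)/(3349 - 3140) = -2690/209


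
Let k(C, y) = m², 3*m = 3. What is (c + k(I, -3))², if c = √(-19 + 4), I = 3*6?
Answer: (1 + I*√15)² ≈ -14.0 + 7.746*I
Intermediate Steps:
m = 1 (m = (⅓)*3 = 1)
I = 18
k(C, y) = 1 (k(C, y) = 1² = 1)
c = I*√15 (c = √(-15) = I*√15 ≈ 3.873*I)
(c + k(I, -3))² = (I*√15 + 1)² = (1 + I*√15)²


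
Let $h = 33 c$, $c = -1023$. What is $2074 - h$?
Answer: $35833$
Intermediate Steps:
$h = -33759$ ($h = 33 \left(-1023\right) = -33759$)
$2074 - h = 2074 - -33759 = 2074 + 33759 = 35833$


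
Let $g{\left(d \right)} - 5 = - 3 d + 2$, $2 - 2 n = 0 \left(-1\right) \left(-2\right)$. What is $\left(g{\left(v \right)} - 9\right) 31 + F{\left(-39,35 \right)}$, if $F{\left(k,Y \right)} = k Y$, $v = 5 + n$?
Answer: $-1985$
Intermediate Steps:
$n = 1$ ($n = 1 - \frac{0 \left(-1\right) \left(-2\right)}{2} = 1 - \frac{0 \left(-2\right)}{2} = 1 - 0 = 1 + 0 = 1$)
$v = 6$ ($v = 5 + 1 = 6$)
$g{\left(d \right)} = 7 - 3 d$ ($g{\left(d \right)} = 5 - \left(-2 + 3 d\right) = 7 - 3 d$)
$F{\left(k,Y \right)} = Y k$
$\left(g{\left(v \right)} - 9\right) 31 + F{\left(-39,35 \right)} = \left(\left(7 - 18\right) - 9\right) 31 + 35 \left(-39\right) = \left(\left(7 - 18\right) - 9\right) 31 - 1365 = \left(-11 - 9\right) 31 - 1365 = \left(-20\right) 31 - 1365 = -620 - 1365 = -1985$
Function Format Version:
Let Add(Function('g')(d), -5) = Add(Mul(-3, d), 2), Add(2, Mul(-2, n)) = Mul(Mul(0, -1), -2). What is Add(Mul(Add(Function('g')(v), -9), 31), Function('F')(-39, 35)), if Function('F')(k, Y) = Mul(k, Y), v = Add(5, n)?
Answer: -1985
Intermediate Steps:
n = 1 (n = Add(1, Mul(Rational(-1, 2), Mul(Mul(0, -1), -2))) = Add(1, Mul(Rational(-1, 2), Mul(0, -2))) = Add(1, Mul(Rational(-1, 2), 0)) = Add(1, 0) = 1)
v = 6 (v = Add(5, 1) = 6)
Function('g')(d) = Add(7, Mul(-3, d)) (Function('g')(d) = Add(5, Add(Mul(-3, d), 2)) = Add(5, Add(2, Mul(-3, d))) = Add(7, Mul(-3, d)))
Function('F')(k, Y) = Mul(Y, k)
Add(Mul(Add(Function('g')(v), -9), 31), Function('F')(-39, 35)) = Add(Mul(Add(Add(7, Mul(-3, 6)), -9), 31), Mul(35, -39)) = Add(Mul(Add(Add(7, -18), -9), 31), -1365) = Add(Mul(Add(-11, -9), 31), -1365) = Add(Mul(-20, 31), -1365) = Add(-620, -1365) = -1985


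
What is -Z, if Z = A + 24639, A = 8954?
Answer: -33593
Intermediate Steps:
Z = 33593 (Z = 8954 + 24639 = 33593)
-Z = -1*33593 = -33593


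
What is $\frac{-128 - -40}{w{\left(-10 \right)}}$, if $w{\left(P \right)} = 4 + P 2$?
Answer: $\frac{11}{2} \approx 5.5$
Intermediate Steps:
$w{\left(P \right)} = 4 + 2 P$
$\frac{-128 - -40}{w{\left(-10 \right)}} = \frac{-128 - -40}{4 + 2 \left(-10\right)} = \frac{-128 + 40}{4 - 20} = - \frac{88}{-16} = \left(-88\right) \left(- \frac{1}{16}\right) = \frac{11}{2}$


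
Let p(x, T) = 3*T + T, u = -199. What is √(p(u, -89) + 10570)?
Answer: √10214 ≈ 101.06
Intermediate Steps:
p(x, T) = 4*T
√(p(u, -89) + 10570) = √(4*(-89) + 10570) = √(-356 + 10570) = √10214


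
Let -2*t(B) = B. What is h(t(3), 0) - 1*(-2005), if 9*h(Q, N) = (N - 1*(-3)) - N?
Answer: 6016/3 ≈ 2005.3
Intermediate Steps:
t(B) = -B/2
h(Q, N) = 1/3 (h(Q, N) = ((N - 1*(-3)) - N)/9 = ((N + 3) - N)/9 = ((3 + N) - N)/9 = (1/9)*3 = 1/3)
h(t(3), 0) - 1*(-2005) = 1/3 - 1*(-2005) = 1/3 + 2005 = 6016/3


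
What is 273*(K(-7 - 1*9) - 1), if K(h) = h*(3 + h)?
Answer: 56511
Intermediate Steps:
273*(K(-7 - 1*9) - 1) = 273*((-7 - 1*9)*(3 + (-7 - 1*9)) - 1) = 273*((-7 - 9)*(3 + (-7 - 9)) - 1) = 273*(-16*(3 - 16) - 1) = 273*(-16*(-13) - 1) = 273*(208 - 1) = 273*207 = 56511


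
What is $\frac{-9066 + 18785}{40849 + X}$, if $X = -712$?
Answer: $\frac{9719}{40137} \approx 0.24215$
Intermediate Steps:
$\frac{-9066 + 18785}{40849 + X} = \frac{-9066 + 18785}{40849 - 712} = \frac{9719}{40137}$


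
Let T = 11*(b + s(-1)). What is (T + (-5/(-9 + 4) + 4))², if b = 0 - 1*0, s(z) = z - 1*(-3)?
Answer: 729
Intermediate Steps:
s(z) = 3 + z (s(z) = z + 3 = 3 + z)
b = 0 (b = 0 + 0 = 0)
T = 22 (T = 11*(0 + (3 - 1)) = 11*(0 + 2) = 11*2 = 22)
(T + (-5/(-9 + 4) + 4))² = (22 + (-5/(-9 + 4) + 4))² = (22 + (-5/(-5) + 4))² = (22 + (-⅕*(-5) + 4))² = (22 + (1 + 4))² = (22 + 5)² = 27² = 729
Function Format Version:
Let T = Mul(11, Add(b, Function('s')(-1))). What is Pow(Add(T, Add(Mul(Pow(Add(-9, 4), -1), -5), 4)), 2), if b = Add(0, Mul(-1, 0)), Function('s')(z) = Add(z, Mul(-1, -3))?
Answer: 729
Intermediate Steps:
Function('s')(z) = Add(3, z) (Function('s')(z) = Add(z, 3) = Add(3, z))
b = 0 (b = Add(0, 0) = 0)
T = 22 (T = Mul(11, Add(0, Add(3, -1))) = Mul(11, Add(0, 2)) = Mul(11, 2) = 22)
Pow(Add(T, Add(Mul(Pow(Add(-9, 4), -1), -5), 4)), 2) = Pow(Add(22, Add(Mul(Pow(Add(-9, 4), -1), -5), 4)), 2) = Pow(Add(22, Add(Mul(Pow(-5, -1), -5), 4)), 2) = Pow(Add(22, Add(Mul(Rational(-1, 5), -5), 4)), 2) = Pow(Add(22, Add(1, 4)), 2) = Pow(Add(22, 5), 2) = Pow(27, 2) = 729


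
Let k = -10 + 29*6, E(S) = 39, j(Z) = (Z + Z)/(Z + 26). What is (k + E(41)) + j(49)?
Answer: 15323/75 ≈ 204.31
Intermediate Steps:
j(Z) = 2*Z/(26 + Z) (j(Z) = (2*Z)/(26 + Z) = 2*Z/(26 + Z))
k = 164 (k = -10 + 174 = 164)
(k + E(41)) + j(49) = (164 + 39) + 2*49/(26 + 49) = 203 + 2*49/75 = 203 + 2*49*(1/75) = 203 + 98/75 = 15323/75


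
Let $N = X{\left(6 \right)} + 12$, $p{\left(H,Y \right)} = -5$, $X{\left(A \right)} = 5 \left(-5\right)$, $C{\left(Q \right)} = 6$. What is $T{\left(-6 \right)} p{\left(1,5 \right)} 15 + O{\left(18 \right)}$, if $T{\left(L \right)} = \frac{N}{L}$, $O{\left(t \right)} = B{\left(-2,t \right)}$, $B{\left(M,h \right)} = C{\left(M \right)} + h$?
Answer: $- \frac{277}{2} \approx -138.5$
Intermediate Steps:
$X{\left(A \right)} = -25$
$N = -13$ ($N = -25 + 12 = -13$)
$B{\left(M,h \right)} = 6 + h$
$O{\left(t \right)} = 6 + t$
$T{\left(L \right)} = - \frac{13}{L}$
$T{\left(-6 \right)} p{\left(1,5 \right)} 15 + O{\left(18 \right)} = - \frac{13}{-6} \left(\left(-5\right) 15\right) + \left(6 + 18\right) = \left(-13\right) \left(- \frac{1}{6}\right) \left(-75\right) + 24 = \frac{13}{6} \left(-75\right) + 24 = - \frac{325}{2} + 24 = - \frac{277}{2}$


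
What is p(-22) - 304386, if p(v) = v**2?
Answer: -303902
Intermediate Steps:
p(-22) - 304386 = (-22)**2 - 304386 = 484 - 304386 = -303902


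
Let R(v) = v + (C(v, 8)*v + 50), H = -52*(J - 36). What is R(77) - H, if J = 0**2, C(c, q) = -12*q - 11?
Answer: -9984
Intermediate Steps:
C(c, q) = -11 - 12*q
J = 0
H = 1872 (H = -52*(0 - 36) = -52*(-36) = 1872)
R(v) = 50 - 106*v (R(v) = v + ((-11 - 12*8)*v + 50) = v + ((-11 - 96)*v + 50) = v + (-107*v + 50) = v + (50 - 107*v) = 50 - 106*v)
R(77) - H = (50 - 106*77) - 1*1872 = (50 - 8162) - 1872 = -8112 - 1872 = -9984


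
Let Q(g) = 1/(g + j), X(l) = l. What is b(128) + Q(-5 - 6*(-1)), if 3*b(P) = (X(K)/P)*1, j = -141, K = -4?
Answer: -59/3360 ≈ -0.017560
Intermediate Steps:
Q(g) = 1/(-141 + g) (Q(g) = 1/(g - 141) = 1/(-141 + g))
b(P) = -4/(3*P) (b(P) = (-4/P*1)/3 = (-4/P)/3 = -4/(3*P))
b(128) + Q(-5 - 6*(-1)) = -4/3/128 + 1/(-141 + (-5 - 6*(-1))) = -4/3*1/128 + 1/(-141 + (-5 + 6)) = -1/96 + 1/(-141 + 1) = -1/96 + 1/(-140) = -1/96 - 1/140 = -59/3360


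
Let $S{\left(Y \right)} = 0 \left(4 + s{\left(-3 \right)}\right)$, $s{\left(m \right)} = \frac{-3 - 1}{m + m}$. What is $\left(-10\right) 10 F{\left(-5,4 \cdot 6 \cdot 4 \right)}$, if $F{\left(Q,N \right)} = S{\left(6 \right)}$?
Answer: $0$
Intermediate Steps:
$s{\left(m \right)} = - \frac{2}{m}$ ($s{\left(m \right)} = - \frac{4}{2 m} = - 4 \frac{1}{2 m} = - \frac{2}{m}$)
$S{\left(Y \right)} = 0$ ($S{\left(Y \right)} = 0 \left(4 - \frac{2}{-3}\right) = 0 \left(4 - - \frac{2}{3}\right) = 0 \left(4 + \frac{2}{3}\right) = 0 \cdot \frac{14}{3} = 0$)
$F{\left(Q,N \right)} = 0$
$\left(-10\right) 10 F{\left(-5,4 \cdot 6 \cdot 4 \right)} = \left(-10\right) 10 \cdot 0 = \left(-100\right) 0 = 0$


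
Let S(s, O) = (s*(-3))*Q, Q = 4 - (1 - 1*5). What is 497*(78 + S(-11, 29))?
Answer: 169974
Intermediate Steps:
Q = 8 (Q = 4 - (1 - 5) = 4 - 1*(-4) = 4 + 4 = 8)
S(s, O) = -24*s (S(s, O) = (s*(-3))*8 = -3*s*8 = -24*s)
497*(78 + S(-11, 29)) = 497*(78 - 24*(-11)) = 497*(78 + 264) = 497*342 = 169974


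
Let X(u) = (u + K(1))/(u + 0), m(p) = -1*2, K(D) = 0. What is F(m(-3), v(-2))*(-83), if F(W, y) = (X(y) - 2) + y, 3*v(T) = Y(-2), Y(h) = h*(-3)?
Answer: -83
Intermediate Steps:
Y(h) = -3*h
m(p) = -2
v(T) = 2 (v(T) = (-3*(-2))/3 = (⅓)*6 = 2)
X(u) = 1 (X(u) = (u + 0)/(u + 0) = u/u = 1)
F(W, y) = -1 + y (F(W, y) = (1 - 2) + y = -1 + y)
F(m(-3), v(-2))*(-83) = (-1 + 2)*(-83) = 1*(-83) = -83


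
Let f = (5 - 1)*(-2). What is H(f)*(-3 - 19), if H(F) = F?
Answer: 176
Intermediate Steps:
f = -8 (f = 4*(-2) = -8)
H(f)*(-3 - 19) = -8*(-3 - 19) = -8*(-22) = 176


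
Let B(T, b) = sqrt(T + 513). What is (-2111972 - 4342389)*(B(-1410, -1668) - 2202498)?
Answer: 14215717193778 - 6454361*I*sqrt(897) ≈ 1.4216e+13 - 1.9331e+8*I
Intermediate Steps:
B(T, b) = sqrt(513 + T)
(-2111972 - 4342389)*(B(-1410, -1668) - 2202498) = (-2111972 - 4342389)*(sqrt(513 - 1410) - 2202498) = -6454361*(sqrt(-897) - 2202498) = -6454361*(I*sqrt(897) - 2202498) = -6454361*(-2202498 + I*sqrt(897)) = 14215717193778 - 6454361*I*sqrt(897)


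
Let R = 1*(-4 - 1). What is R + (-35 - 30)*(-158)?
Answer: 10265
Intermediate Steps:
R = -5 (R = 1*(-5) = -5)
R + (-35 - 30)*(-158) = -5 + (-35 - 30)*(-158) = -5 - 65*(-158) = -5 + 10270 = 10265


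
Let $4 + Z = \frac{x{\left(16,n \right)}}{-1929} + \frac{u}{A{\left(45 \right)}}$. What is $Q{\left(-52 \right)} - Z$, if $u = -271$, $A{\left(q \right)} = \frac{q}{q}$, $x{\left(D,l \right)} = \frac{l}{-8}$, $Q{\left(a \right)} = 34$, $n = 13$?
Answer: $\frac{4768475}{15432} \approx 309.0$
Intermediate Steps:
$x{\left(D,l \right)} = - \frac{l}{8}$ ($x{\left(D,l \right)} = l \left(- \frac{1}{8}\right) = - \frac{l}{8}$)
$A{\left(q \right)} = 1$
$Z = - \frac{4243787}{15432}$ ($Z = -4 - \left(271 - \frac{\left(- \frac{1}{8}\right) 13}{-1929}\right) = -4 - \frac{4182059}{15432} = - \frac{4243787}{15432} \approx -275.0$)
$Q{\left(-52 \right)} - Z = 34 - - \frac{4243787}{15432} = 34 + \frac{4243787}{15432} = \frac{4768475}{15432}$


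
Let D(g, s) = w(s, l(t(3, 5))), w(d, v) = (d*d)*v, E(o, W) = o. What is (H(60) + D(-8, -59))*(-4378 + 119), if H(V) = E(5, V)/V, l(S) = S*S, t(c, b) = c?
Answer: -1601166791/12 ≈ -1.3343e+8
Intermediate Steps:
l(S) = S**2
w(d, v) = v*d**2 (w(d, v) = d**2*v = v*d**2)
H(V) = 5/V
D(g, s) = 9*s**2 (D(g, s) = 3**2*s**2 = 9*s**2)
(H(60) + D(-8, -59))*(-4378 + 119) = (5/60 + 9*(-59)**2)*(-4378 + 119) = (5*(1/60) + 9*3481)*(-4259) = (1/12 + 31329)*(-4259) = (375949/12)*(-4259) = -1601166791/12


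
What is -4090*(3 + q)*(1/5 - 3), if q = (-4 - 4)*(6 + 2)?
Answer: -698572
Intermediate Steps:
q = -64 (q = -8*8 = -64)
-4090*(3 + q)*(1/5 - 3) = -4090*(3 - 64)*(1/5 - 3) = -(-249490)*(⅕ - 3) = -(-249490)*(-14)/5 = -4090*854/5 = -698572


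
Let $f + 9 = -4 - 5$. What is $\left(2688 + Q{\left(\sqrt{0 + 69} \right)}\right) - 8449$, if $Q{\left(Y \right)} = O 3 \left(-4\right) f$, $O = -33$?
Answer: $-12889$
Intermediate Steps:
$f = -18$ ($f = -9 - 9 = -18$)
$Q{\left(Y \right)} = -7128$ ($Q{\left(Y \right)} = - 33 \cdot 3 \left(-4\right) \left(-18\right) = - 33 \left(\left(-12\right) \left(-18\right)\right) = \left(-33\right) 216 = -7128$)
$\left(2688 + Q{\left(\sqrt{0 + 69} \right)}\right) - 8449 = \left(2688 - 7128\right) - 8449 = -4440 - 8449 = -12889$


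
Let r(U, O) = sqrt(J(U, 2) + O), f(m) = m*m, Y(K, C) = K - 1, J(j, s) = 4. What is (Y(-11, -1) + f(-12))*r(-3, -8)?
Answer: 264*I ≈ 264.0*I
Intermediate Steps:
Y(K, C) = -1 + K
f(m) = m**2
r(U, O) = sqrt(4 + O)
(Y(-11, -1) + f(-12))*r(-3, -8) = ((-1 - 11) + (-12)**2)*sqrt(4 - 8) = (-12 + 144)*sqrt(-4) = 132*(2*I) = 264*I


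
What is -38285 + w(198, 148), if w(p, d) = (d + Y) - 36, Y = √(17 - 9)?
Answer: -38173 + 2*√2 ≈ -38170.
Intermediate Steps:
Y = 2*√2 (Y = √8 = 2*√2 ≈ 2.8284)
w(p, d) = -36 + d + 2*√2 (w(p, d) = (d + 2*√2) - 36 = -36 + d + 2*√2)
-38285 + w(198, 148) = -38285 + (-36 + 148 + 2*√2) = -38285 + (112 + 2*√2) = -38173 + 2*√2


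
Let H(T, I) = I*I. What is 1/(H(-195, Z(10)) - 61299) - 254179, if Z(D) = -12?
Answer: -15544316746/61155 ≈ -2.5418e+5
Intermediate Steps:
H(T, I) = I²
1/(H(-195, Z(10)) - 61299) - 254179 = 1/((-12)² - 61299) - 254179 = 1/(144 - 61299) - 254179 = 1/(-61155) - 254179 = -1/61155 - 254179 = -15544316746/61155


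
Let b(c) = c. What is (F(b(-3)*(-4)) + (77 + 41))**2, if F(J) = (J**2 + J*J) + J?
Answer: 174724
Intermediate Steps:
F(J) = J + 2*J**2 (F(J) = (J**2 + J**2) + J = 2*J**2 + J = J + 2*J**2)
(F(b(-3)*(-4)) + (77 + 41))**2 = ((-3*(-4))*(1 + 2*(-3*(-4))) + (77 + 41))**2 = (12*(1 + 2*12) + 118)**2 = (12*(1 + 24) + 118)**2 = (12*25 + 118)**2 = (300 + 118)**2 = 418**2 = 174724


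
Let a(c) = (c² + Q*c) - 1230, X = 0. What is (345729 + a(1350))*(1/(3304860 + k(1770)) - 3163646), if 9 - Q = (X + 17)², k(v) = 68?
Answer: -18705097745131995513/3304928 ≈ -5.6598e+12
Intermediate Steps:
Q = -280 (Q = 9 - (0 + 17)² = 9 - 1*17² = 9 - 1*289 = 9 - 289 = -280)
a(c) = -1230 + c² - 280*c (a(c) = (c² - 280*c) - 1230 = -1230 + c² - 280*c)
(345729 + a(1350))*(1/(3304860 + k(1770)) - 3163646) = (345729 + (-1230 + 1350² - 280*1350))*(1/(3304860 + 68) - 3163646) = (345729 + (-1230 + 1822500 - 378000))*(1/3304928 - 3163646) = (345729 + 1443270)*(1/3304928 - 3163646) = 1788999*(-10455622247487/3304928) = -18705097745131995513/3304928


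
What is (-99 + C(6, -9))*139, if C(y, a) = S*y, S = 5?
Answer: -9591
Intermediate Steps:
C(y, a) = 5*y
(-99 + C(6, -9))*139 = (-99 + 5*6)*139 = (-99 + 30)*139 = -69*139 = -9591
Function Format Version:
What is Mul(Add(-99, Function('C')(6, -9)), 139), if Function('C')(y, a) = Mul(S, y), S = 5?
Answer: -9591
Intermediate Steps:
Function('C')(y, a) = Mul(5, y)
Mul(Add(-99, Function('C')(6, -9)), 139) = Mul(Add(-99, Mul(5, 6)), 139) = Mul(Add(-99, 30), 139) = Mul(-69, 139) = -9591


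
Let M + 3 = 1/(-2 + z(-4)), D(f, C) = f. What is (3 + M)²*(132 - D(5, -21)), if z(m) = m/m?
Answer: 127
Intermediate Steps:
z(m) = 1
M = -4 (M = -3 + 1/(-2 + 1) = -3 + 1/(-1) = -3 - 1 = -4)
(3 + M)²*(132 - D(5, -21)) = (3 - 4)²*(132 - 1*5) = (-1)²*(132 - 5) = 1*127 = 127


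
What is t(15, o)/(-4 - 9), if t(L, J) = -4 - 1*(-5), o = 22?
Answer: -1/13 ≈ -0.076923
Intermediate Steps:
t(L, J) = 1 (t(L, J) = -4 + 5 = 1)
t(15, o)/(-4 - 9) = 1/(-4 - 9) = 1/(-13) = -1/13*1 = -1/13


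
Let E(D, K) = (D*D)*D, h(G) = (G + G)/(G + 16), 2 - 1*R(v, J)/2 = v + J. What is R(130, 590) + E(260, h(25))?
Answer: 17574564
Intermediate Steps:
R(v, J) = 4 - 2*J - 2*v (R(v, J) = 4 - 2*(v + J) = 4 - 2*(J + v) = 4 + (-2*J - 2*v) = 4 - 2*J - 2*v)
h(G) = 2*G/(16 + G) (h(G) = (2*G)/(16 + G) = 2*G/(16 + G))
E(D, K) = D**3 (E(D, K) = D**2*D = D**3)
R(130, 590) + E(260, h(25)) = (4 - 2*590 - 2*130) + 260**3 = (4 - 1180 - 260) + 17576000 = -1436 + 17576000 = 17574564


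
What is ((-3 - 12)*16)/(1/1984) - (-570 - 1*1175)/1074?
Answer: -511394095/1074 ≈ -4.7616e+5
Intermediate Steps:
((-3 - 12)*16)/(1/1984) - (-570 - 1*1175)/1074 = (-15*16)/(1/1984) - (-570 - 1175)*(1/1074) = -240*1984 - 1*(-1745)*(1/1074) = -476160 + 1745*(1/1074) = -476160 + 1745/1074 = -511394095/1074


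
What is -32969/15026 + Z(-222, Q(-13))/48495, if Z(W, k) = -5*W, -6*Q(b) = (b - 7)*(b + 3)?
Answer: -105476853/48579058 ≈ -2.1712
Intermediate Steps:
Q(b) = -(-7 + b)*(3 + b)/6 (Q(b) = -(b - 7)*(b + 3)/6 = -(-7 + b)*(3 + b)/6)
-32969/15026 + Z(-222, Q(-13))/48495 = -32969/15026 - 5*(-222)/48495 = -32969*1/15026 + 1110*(1/48495) = -32969/15026 + 74/3233 = -105476853/48579058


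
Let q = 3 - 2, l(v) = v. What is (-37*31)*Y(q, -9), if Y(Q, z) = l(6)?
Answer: -6882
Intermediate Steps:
q = 1
Y(Q, z) = 6
(-37*31)*Y(q, -9) = -37*31*6 = -1147*6 = -6882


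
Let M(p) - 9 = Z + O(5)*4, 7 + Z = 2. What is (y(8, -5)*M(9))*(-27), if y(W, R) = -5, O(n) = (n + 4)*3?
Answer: 15120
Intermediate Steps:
O(n) = 12 + 3*n (O(n) = (4 + n)*3 = 12 + 3*n)
Z = -5 (Z = -7 + 2 = -5)
M(p) = 112 (M(p) = 9 + (-5 + (12 + 3*5)*4) = 9 + (-5 + (12 + 15)*4) = 9 + (-5 + 27*4) = 9 + (-5 + 108) = 9 + 103 = 112)
(y(8, -5)*M(9))*(-27) = -5*112*(-27) = -560*(-27) = 15120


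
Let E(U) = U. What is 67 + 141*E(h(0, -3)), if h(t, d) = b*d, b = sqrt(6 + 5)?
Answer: 67 - 423*sqrt(11) ≈ -1335.9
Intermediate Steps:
b = sqrt(11) ≈ 3.3166
h(t, d) = d*sqrt(11) (h(t, d) = sqrt(11)*d = d*sqrt(11))
67 + 141*E(h(0, -3)) = 67 + 141*(-3*sqrt(11)) = 67 - 423*sqrt(11)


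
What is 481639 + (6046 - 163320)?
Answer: 324365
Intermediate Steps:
481639 + (6046 - 163320) = 481639 - 157274 = 324365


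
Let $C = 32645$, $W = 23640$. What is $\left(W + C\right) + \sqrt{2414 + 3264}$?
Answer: $56285 + \sqrt{5678} \approx 56360.0$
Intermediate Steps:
$\left(W + C\right) + \sqrt{2414 + 3264} = \left(23640 + 32645\right) + \sqrt{2414 + 3264} = 56285 + \sqrt{5678}$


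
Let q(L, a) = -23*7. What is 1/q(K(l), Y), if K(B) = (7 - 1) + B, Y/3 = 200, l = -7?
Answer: -1/161 ≈ -0.0062112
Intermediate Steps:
Y = 600 (Y = 3*200 = 600)
K(B) = 6 + B
q(L, a) = -161
1/q(K(l), Y) = 1/(-161) = -1/161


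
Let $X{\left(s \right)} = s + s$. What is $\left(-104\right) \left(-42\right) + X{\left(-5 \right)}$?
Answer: $4358$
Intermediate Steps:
$X{\left(s \right)} = 2 s$
$\left(-104\right) \left(-42\right) + X{\left(-5 \right)} = \left(-104\right) \left(-42\right) + 2 \left(-5\right) = 4368 - 10 = 4358$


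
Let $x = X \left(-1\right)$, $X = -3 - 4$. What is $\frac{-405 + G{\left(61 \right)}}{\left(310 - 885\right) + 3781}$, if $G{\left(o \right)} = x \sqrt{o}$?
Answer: $- \frac{405}{3206} + \frac{\sqrt{61}}{458} \approx -0.10927$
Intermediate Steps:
$X = -7$
$x = 7$ ($x = \left(-7\right) \left(-1\right) = 7$)
$G{\left(o \right)} = 7 \sqrt{o}$
$\frac{-405 + G{\left(61 \right)}}{\left(310 - 885\right) + 3781} = \frac{-405 + 7 \sqrt{61}}{\left(310 - 885\right) + 3781} = \frac{-405 + 7 \sqrt{61}}{-575 + 3781} = \frac{-405 + 7 \sqrt{61}}{3206} = \left(-405 + 7 \sqrt{61}\right) \frac{1}{3206} = - \frac{405}{3206} + \frac{\sqrt{61}}{458}$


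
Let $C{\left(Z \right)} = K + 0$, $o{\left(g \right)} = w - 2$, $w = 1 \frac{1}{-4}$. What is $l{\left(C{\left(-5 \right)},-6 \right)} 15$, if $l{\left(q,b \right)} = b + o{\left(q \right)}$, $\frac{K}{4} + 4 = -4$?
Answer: $- \frac{495}{4} \approx -123.75$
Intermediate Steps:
$K = -32$ ($K = -16 + 4 \left(-4\right) = -16 - 16 = -32$)
$w = - \frac{1}{4}$ ($w = 1 \left(- \frac{1}{4}\right) = - \frac{1}{4} \approx -0.25$)
$o{\left(g \right)} = - \frac{9}{4}$ ($o{\left(g \right)} = - \frac{1}{4} - 2 = - \frac{9}{4}$)
$C{\left(Z \right)} = -32$ ($C{\left(Z \right)} = -32 + 0 = -32$)
$l{\left(q,b \right)} = - \frac{9}{4} + b$ ($l{\left(q,b \right)} = b - \frac{9}{4} = - \frac{9}{4} + b$)
$l{\left(C{\left(-5 \right)},-6 \right)} 15 = \left(- \frac{9}{4} - 6\right) 15 = \left(- \frac{33}{4}\right) 15 = - \frac{495}{4}$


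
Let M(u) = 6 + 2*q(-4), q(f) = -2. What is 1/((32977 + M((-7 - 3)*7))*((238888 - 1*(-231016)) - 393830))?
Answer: 1/2508844446 ≈ 3.9859e-10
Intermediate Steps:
M(u) = 2 (M(u) = 6 + 2*(-2) = 6 - 4 = 2)
1/((32977 + M((-7 - 3)*7))*((238888 - 1*(-231016)) - 393830)) = 1/((32977 + 2)*((238888 - 1*(-231016)) - 393830)) = 1/(32979*((238888 + 231016) - 393830)) = 1/(32979*(469904 - 393830)) = 1/(32979*76074) = 1/2508844446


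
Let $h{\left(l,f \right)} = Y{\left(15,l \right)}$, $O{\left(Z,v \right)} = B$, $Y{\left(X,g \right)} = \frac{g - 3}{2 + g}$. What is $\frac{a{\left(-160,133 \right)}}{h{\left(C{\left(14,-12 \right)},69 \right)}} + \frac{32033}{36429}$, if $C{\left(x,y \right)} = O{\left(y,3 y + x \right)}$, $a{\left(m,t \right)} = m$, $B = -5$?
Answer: $- \frac{2153707}{36429} \approx -59.121$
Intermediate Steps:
$Y{\left(X,g \right)} = \frac{-3 + g}{2 + g}$
$O{\left(Z,v \right)} = -5$
$C{\left(x,y \right)} = -5$
$h{\left(l,f \right)} = \frac{-3 + l}{2 + l}$
$\frac{a{\left(-160,133 \right)}}{h{\left(C{\left(14,-12 \right)},69 \right)}} + \frac{32033}{36429} = - \frac{160}{\frac{1}{2 - 5} \left(-3 - 5\right)} + \frac{32033}{36429} = - \frac{160}{\frac{1}{-3} \left(-8\right)} + 32033 \cdot \frac{1}{36429} = - \frac{160}{\left(- \frac{1}{3}\right) \left(-8\right)} + \frac{32033}{36429} = - \frac{160}{\frac{8}{3}} + \frac{32033}{36429} = \left(-160\right) \frac{3}{8} + \frac{32033}{36429} = -60 + \frac{32033}{36429} = - \frac{2153707}{36429}$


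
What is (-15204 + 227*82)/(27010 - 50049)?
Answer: -3410/23039 ≈ -0.14801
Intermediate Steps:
(-15204 + 227*82)/(27010 - 50049) = (-15204 + 18614)/(-23039) = 3410*(-1/23039) = -3410/23039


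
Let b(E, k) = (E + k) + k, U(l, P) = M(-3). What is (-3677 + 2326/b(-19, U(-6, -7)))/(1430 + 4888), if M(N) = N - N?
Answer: -617/1026 ≈ -0.60136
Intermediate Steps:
M(N) = 0
U(l, P) = 0
b(E, k) = E + 2*k
(-3677 + 2326/b(-19, U(-6, -7)))/(1430 + 4888) = (-3677 + 2326/(-19 + 2*0))/(1430 + 4888) = (-3677 + 2326/(-19 + 0))/6318 = (-3677 + 2326/(-19))*(1/6318) = (-3677 + 2326*(-1/19))*(1/6318) = (-3677 - 2326/19)*(1/6318) = -72189/19*1/6318 = -617/1026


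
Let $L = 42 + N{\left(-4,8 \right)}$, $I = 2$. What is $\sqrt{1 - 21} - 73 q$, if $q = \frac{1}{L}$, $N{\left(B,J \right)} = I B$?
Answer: $- \frac{73}{34} + 2 i \sqrt{5} \approx -2.1471 + 4.4721 i$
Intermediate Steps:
$N{\left(B,J \right)} = 2 B$
$L = 34$ ($L = 42 + 2 \left(-4\right) = 42 - 8 = 34$)
$q = \frac{1}{34} \approx 0.029412$
$\sqrt{1 - 21} - 73 q = \sqrt{1 - 21} - \frac{73}{34} = \sqrt{-20} - \frac{73}{34} = 2 i \sqrt{5} - \frac{73}{34} = - \frac{73}{34} + 2 i \sqrt{5}$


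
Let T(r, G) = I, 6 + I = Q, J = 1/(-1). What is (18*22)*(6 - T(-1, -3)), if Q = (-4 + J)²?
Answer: -5148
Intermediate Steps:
J = -1 (J = 1*(-1) = -1)
Q = 25 (Q = (-4 - 1)² = (-5)² = 25)
I = 19 (I = -6 + 25 = 19)
T(r, G) = 19
(18*22)*(6 - T(-1, -3)) = (18*22)*(6 - 1*19) = 396*(6 - 19) = 396*(-13) = -5148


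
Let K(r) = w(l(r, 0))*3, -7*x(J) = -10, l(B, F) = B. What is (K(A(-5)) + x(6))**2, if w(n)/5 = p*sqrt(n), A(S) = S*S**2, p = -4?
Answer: -22049900/49 - 6000*I*sqrt(5)/7 ≈ -4.5e+5 - 1916.6*I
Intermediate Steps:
A(S) = S**3
x(J) = 10/7 (x(J) = -1/7*(-10) = 10/7)
w(n) = -20*sqrt(n) (w(n) = 5*(-4*sqrt(n)) = -20*sqrt(n))
K(r) = -60*sqrt(r) (K(r) = -20*sqrt(r)*3 = -60*sqrt(r))
(K(A(-5)) + x(6))**2 = (-60*5*I*sqrt(5) + 10/7)**2 = (-300*I*sqrt(5) + 10/7)**2 = (10/7 - 300*I*sqrt(5))**2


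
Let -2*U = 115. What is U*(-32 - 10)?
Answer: 2415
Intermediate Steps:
U = -115/2 (U = -1/2*115 = -115/2 ≈ -57.500)
U*(-32 - 10) = -115*(-32 - 10)/2 = -115/2*(-42) = 2415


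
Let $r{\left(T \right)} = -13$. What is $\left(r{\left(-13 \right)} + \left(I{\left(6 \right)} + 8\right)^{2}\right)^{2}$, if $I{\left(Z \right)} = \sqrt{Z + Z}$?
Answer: $7041 + 4032 \sqrt{3} \approx 14025.0$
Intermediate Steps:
$I{\left(Z \right)} = \sqrt{2} \sqrt{Z}$ ($I{\left(Z \right)} = \sqrt{2 Z} = \sqrt{2} \sqrt{Z}$)
$\left(r{\left(-13 \right)} + \left(I{\left(6 \right)} + 8\right)^{2}\right)^{2} = \left(-13 + \left(\sqrt{2} \sqrt{6} + 8\right)^{2}\right)^{2} = \left(-13 + \left(2 \sqrt{3} + 8\right)^{2}\right)^{2} = \left(-13 + \left(8 + 2 \sqrt{3}\right)^{2}\right)^{2}$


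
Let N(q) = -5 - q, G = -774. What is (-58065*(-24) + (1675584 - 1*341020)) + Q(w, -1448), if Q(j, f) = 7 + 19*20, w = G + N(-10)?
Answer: 2728511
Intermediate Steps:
w = -769 (w = -774 + (-5 - 1*(-10)) = -774 + (-5 + 10) = -774 + 5 = -769)
Q(j, f) = 387 (Q(j, f) = 7 + 380 = 387)
(-58065*(-24) + (1675584 - 1*341020)) + Q(w, -1448) = (-58065*(-24) + (1675584 - 1*341020)) + 387 = (1393560 + (1675584 - 341020)) + 387 = (1393560 + 1334564) + 387 = 2728124 + 387 = 2728511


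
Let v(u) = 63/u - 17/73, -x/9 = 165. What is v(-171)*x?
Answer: 1238490/1387 ≈ 892.93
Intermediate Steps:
x = -1485 (x = -9*165 = -1485)
v(u) = -17/73 + 63/u (v(u) = 63/u - 17*1/73 = 63/u - 17/73 = -17/73 + 63/u)
v(-171)*x = (-17/73 + 63/(-171))*(-1485) = (-17/73 + 63*(-1/171))*(-1485) = (-17/73 - 7/19)*(-1485) = -834/1387*(-1485) = 1238490/1387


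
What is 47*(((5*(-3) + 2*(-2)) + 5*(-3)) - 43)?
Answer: -3619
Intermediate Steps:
47*(((5*(-3) + 2*(-2)) + 5*(-3)) - 43) = 47*(((-15 - 4) - 15) - 43) = 47*((-19 - 15) - 43) = 47*(-34 - 43) = 47*(-77) = -3619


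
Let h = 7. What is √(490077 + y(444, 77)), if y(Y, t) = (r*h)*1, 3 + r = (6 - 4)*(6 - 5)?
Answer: √490070 ≈ 700.05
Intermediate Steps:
r = -1 (r = -3 + (6 - 4)*(6 - 5) = -3 + 2*1 = -3 + 2 = -1)
y(Y, t) = -7 (y(Y, t) = -1*7*1 = -7*1 = -7)
√(490077 + y(444, 77)) = √(490077 - 7) = √490070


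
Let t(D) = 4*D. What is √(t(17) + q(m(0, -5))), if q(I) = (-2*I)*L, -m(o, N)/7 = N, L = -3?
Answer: √278 ≈ 16.673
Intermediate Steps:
m(o, N) = -7*N
q(I) = 6*I (q(I) = -2*I*(-3) = 6*I)
√(t(17) + q(m(0, -5))) = √(4*17 + 6*(-7*(-5))) = √(68 + 6*35) = √(68 + 210) = √278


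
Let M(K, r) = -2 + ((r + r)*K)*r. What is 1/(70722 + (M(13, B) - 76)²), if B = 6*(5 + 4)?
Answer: 1/5736315366 ≈ 1.7433e-10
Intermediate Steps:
B = 54 (B = 6*9 = 54)
M(K, r) = -2 + 2*K*r² (M(K, r) = -2 + ((2*r)*K)*r = -2 + (2*K*r)*r = -2 + 2*K*r²)
1/(70722 + (M(13, B) - 76)²) = 1/(70722 + ((-2 + 2*13*54²) - 76)²) = 1/(70722 + ((-2 + 2*13*2916) - 76)²) = 1/(70722 + ((-2 + 75816) - 76)²) = 1/(70722 + (75814 - 76)²) = 1/(70722 + 75738²) = 1/(70722 + 5736244644) = 1/5736315366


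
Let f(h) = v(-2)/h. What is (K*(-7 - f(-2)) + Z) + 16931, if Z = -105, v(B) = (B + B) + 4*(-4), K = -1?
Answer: 16843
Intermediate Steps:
v(B) = -16 + 2*B (v(B) = 2*B - 16 = -16 + 2*B)
f(h) = -20/h (f(h) = (-16 + 2*(-2))/h = (-16 - 4)/h = -20/h)
(K*(-7 - f(-2)) + Z) + 16931 = (-(-7 - (-20)/(-2)) - 105) + 16931 = (-(-7 - (-20)*(-1)/2) - 105) + 16931 = (-(-7 - 1*10) - 105) + 16931 = (-(-7 - 10) - 105) + 16931 = (-1*(-17) - 105) + 16931 = (17 - 105) + 16931 = -88 + 16931 = 16843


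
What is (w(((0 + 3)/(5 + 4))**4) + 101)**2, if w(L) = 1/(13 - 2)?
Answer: 1236544/121 ≈ 10219.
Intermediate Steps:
w(L) = 1/11
(w(((0 + 3)/(5 + 4))**4) + 101)**2 = (1/11 + 101)**2 = (1112/11)**2 = 1236544/121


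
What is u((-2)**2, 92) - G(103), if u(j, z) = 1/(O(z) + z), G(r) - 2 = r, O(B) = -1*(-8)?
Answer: -10499/100 ≈ -104.99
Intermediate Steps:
O(B) = 8
G(r) = 2 + r
u(j, z) = 1/(8 + z)
u((-2)**2, 92) - G(103) = 1/(8 + 92) - (2 + 103) = 1/100 - 1*105 = 1/100 - 105 = -10499/100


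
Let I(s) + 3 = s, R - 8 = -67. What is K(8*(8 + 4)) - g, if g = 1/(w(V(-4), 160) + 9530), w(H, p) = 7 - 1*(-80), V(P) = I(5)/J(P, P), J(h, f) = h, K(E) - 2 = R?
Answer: -548170/9617 ≈ -57.000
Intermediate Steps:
R = -59 (R = 8 - 67 = -59)
K(E) = -57 (K(E) = 2 - 59 = -57)
I(s) = -3 + s
V(P) = 2/P (V(P) = (-3 + 5)/P = 2/P)
w(H, p) = 87 (w(H, p) = 7 + 80 = 87)
g = 1/9617 (g = 1/(87 + 9530) = 1/9617 ≈ 0.00010398)
K(8*(8 + 4)) - g = -57 - 1*1/9617 = -57 - 1/9617 = -548170/9617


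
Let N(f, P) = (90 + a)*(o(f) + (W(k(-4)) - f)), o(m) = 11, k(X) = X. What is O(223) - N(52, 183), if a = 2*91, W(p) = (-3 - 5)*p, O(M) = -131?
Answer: 2317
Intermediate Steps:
W(p) = -8*p
a = 182
N(f, P) = 11696 - 272*f (N(f, P) = (90 + 182)*(11 + (-8*(-4) - f)) = 272*(11 + (32 - f)) = 272*(43 - f) = 11696 - 272*f)
O(223) - N(52, 183) = -131 - (11696 - 272*52) = -131 - (11696 - 14144) = -131 - 1*(-2448) = -131 + 2448 = 2317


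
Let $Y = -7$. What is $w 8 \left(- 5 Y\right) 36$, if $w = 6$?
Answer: $60480$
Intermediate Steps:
$w 8 \left(- 5 Y\right) 36 = 6 \cdot 8 \left(\left(-5\right) \left(-7\right)\right) 36 = 48 \cdot 35 \cdot 36 = 1680 \cdot 36 = 60480$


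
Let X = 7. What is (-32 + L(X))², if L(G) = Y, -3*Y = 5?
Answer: 10201/9 ≈ 1133.4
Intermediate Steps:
Y = -5/3 (Y = -⅓*5 = -5/3 ≈ -1.6667)
L(G) = -5/3
(-32 + L(X))² = (-32 - 5/3)² = (-101/3)² = 10201/9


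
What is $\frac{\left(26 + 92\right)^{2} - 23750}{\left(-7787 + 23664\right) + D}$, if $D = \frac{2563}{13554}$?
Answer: $- \frac{133181604}{215199421} \approx -0.61888$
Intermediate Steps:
$D = \frac{2563}{13554}$ ($D = 2563 \cdot \frac{1}{13554} = \frac{2563}{13554} \approx 0.1891$)
$\frac{\left(26 + 92\right)^{2} - 23750}{\left(-7787 + 23664\right) + D} = \frac{\left(26 + 92\right)^{2} - 23750}{\left(-7787 + 23664\right) + \frac{2563}{13554}} = \frac{118^{2} - 23750}{15877 + \frac{2563}{13554}} = \frac{13924 - 23750}{\frac{215199421}{13554}} = \left(-9826\right) \frac{13554}{215199421} = - \frac{133181604}{215199421}$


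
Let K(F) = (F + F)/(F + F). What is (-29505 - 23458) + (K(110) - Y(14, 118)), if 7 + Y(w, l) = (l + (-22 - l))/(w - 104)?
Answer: -2382986/45 ≈ -52955.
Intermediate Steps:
Y(w, l) = -7 - 22/(-104 + w) (Y(w, l) = -7 + (l + (-22 - l))/(w - 104) = -7 - 22/(-104 + w))
K(F) = 1 (K(F) = (2*F)/((2*F)) = (2*F)*(1/(2*F)) = 1)
(-29505 - 23458) + (K(110) - Y(14, 118)) = (-29505 - 23458) + (1 - (706 - 7*14)/(-104 + 14)) = -52963 + (1 - (706 - 98)/(-90)) = -52963 + (1 - (-1)*608/90) = -52963 + (1 - 1*(-304/45)) = -52963 + (1 + 304/45) = -52963 + 349/45 = -2382986/45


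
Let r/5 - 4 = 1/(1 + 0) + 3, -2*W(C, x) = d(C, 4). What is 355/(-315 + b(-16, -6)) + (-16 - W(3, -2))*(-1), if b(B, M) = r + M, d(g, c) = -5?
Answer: 9687/562 ≈ 17.237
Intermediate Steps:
W(C, x) = 5/2 (W(C, x) = -½*(-5) = 5/2)
r = 40 (r = 20 + 5*(1/(1 + 0) + 3) = 20 + 5*(1/1 + 3) = 20 + 5*(1 + 3) = 20 + 5*4 = 20 + 20 = 40)
b(B, M) = 40 + M
355/(-315 + b(-16, -6)) + (-16 - W(3, -2))*(-1) = 355/(-315 + (40 - 6)) + (-16 - 1*5/2)*(-1) = 355/(-315 + 34) + (-16 - 5/2)*(-1) = 355/(-281) - 37/2*(-1) = 355*(-1/281) + 37/2 = -355/281 + 37/2 = 9687/562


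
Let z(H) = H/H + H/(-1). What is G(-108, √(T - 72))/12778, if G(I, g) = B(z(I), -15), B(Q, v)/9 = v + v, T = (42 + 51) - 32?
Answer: -135/6389 ≈ -0.021130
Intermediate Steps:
T = 61 (T = 93 - 32 = 61)
z(H) = 1 - H (z(H) = 1 + H*(-1) = 1 - H)
B(Q, v) = 18*v (B(Q, v) = 9*(v + v) = 9*(2*v) = 18*v)
G(I, g) = -270 (G(I, g) = 18*(-15) = -270)
G(-108, √(T - 72))/12778 = -270/12778 = -270*1/12778 = -135/6389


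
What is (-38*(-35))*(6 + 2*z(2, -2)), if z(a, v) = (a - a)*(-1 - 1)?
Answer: 7980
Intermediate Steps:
z(a, v) = 0 (z(a, v) = 0*(-2) = 0)
(-38*(-35))*(6 + 2*z(2, -2)) = (-38*(-35))*(6 + 2*0) = 1330*(6 + 0) = 1330*6 = 7980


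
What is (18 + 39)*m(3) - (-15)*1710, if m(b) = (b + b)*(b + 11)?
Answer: 30438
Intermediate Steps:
m(b) = 2*b*(11 + b) (m(b) = (2*b)*(11 + b) = 2*b*(11 + b))
(18 + 39)*m(3) - (-15)*1710 = (18 + 39)*(2*3*(11 + 3)) - (-15)*1710 = 57*(2*3*14) - 1*(-25650) = 57*84 + 25650 = 4788 + 25650 = 30438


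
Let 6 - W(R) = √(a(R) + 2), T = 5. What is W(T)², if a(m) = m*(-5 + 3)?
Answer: 28 - 24*I*√2 ≈ 28.0 - 33.941*I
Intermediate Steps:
a(m) = -2*m (a(m) = m*(-2) = -2*m)
W(R) = 6 - √(2 - 2*R) (W(R) = 6 - √(-2*R + 2) = 6 - √(2 - 2*R))
W(T)² = (6 - √(2 - 2*5))² = (6 - √(2 - 10))² = (6 - √(-8))² = (6 - 2*I*√2)²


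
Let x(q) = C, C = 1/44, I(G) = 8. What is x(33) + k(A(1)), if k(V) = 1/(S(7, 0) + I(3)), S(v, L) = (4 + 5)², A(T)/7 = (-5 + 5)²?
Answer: 133/3916 ≈ 0.033963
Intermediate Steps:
A(T) = 0 (A(T) = 7*(-5 + 5)² = 7*0² = 7*0 = 0)
S(v, L) = 81 (S(v, L) = 9² = 81)
k(V) = 1/89 (k(V) = 1/(81 + 8) = 1/89)
C = 1/44 ≈ 0.022727
x(q) = 1/44
x(33) + k(A(1)) = 1/44 + 1/89 = 133/3916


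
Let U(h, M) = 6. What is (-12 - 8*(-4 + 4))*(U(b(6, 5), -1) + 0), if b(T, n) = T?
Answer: -72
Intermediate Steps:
(-12 - 8*(-4 + 4))*(U(b(6, 5), -1) + 0) = (-12 - 8*(-4 + 4))*(6 + 0) = (-12 - 8*0)*6 = (-12 - 4*0)*6 = (-12 + 0)*6 = -12*6 = -72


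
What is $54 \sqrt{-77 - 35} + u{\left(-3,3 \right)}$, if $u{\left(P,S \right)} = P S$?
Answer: $-9 + 216 i \sqrt{7} \approx -9.0 + 571.48 i$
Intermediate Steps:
$54 \sqrt{-77 - 35} + u{\left(-3,3 \right)} = 54 \sqrt{-77 - 35} - 9 = 54 \sqrt{-112} - 9 = 54 \cdot 4 i \sqrt{7} - 9 = 216 i \sqrt{7} - 9 = -9 + 216 i \sqrt{7}$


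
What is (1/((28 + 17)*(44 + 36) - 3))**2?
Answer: 1/12938409 ≈ 7.7289e-8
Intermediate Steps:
(1/((28 + 17)*(44 + 36) - 3))**2 = (1/(45*80 - 3))**2 = (1/(3600 - 3))**2 = (1/3597)**2 = 1/12938409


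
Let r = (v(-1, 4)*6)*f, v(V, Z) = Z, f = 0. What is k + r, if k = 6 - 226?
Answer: -220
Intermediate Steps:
k = -220
r = 0 (r = (4*6)*0 = 24*0 = 0)
k + r = -220 + 0 = -220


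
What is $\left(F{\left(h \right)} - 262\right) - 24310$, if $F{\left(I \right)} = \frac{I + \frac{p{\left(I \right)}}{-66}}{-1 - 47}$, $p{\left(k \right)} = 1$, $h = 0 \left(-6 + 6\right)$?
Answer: $- \frac{77844095}{3168} \approx -24572.0$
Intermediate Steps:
$h = 0$ ($h = 0 \cdot 0 = 0$)
$F{\left(I \right)} = \frac{1}{3168} - \frac{I}{48}$ ($F{\left(I \right)} = \frac{I + 1 \frac{1}{-66}}{-1 - 47} = \frac{I + 1 \left(- \frac{1}{66}\right)}{-48} = \left(I - \frac{1}{66}\right) \left(- \frac{1}{48}\right) = \left(- \frac{1}{66} + I\right) \left(- \frac{1}{48}\right) = \frac{1}{3168} - \frac{I}{48}$)
$\left(F{\left(h \right)} - 262\right) - 24310 = \left(\left(\frac{1}{3168} - 0\right) - 262\right) - 24310 = \left(\left(\frac{1}{3168} + 0\right) - 262\right) - 24310 = \left(\frac{1}{3168} - 262\right) - 24310 = - \frac{830015}{3168} - 24310 = - \frac{77844095}{3168}$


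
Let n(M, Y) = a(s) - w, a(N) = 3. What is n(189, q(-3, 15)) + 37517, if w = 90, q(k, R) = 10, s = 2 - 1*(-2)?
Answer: 37430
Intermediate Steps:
s = 4 (s = 2 + 2 = 4)
n(M, Y) = -87 (n(M, Y) = 3 - 1*90 = 3 - 90 = -87)
n(189, q(-3, 15)) + 37517 = -87 + 37517 = 37430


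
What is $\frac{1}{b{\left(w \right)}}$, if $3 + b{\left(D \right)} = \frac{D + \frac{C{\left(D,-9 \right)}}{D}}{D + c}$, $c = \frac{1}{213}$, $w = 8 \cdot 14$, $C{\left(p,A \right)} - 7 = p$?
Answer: $- \frac{381712}{759819} \approx -0.50237$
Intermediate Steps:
$C{\left(p,A \right)} = 7 + p$
$w = 112$
$c = \frac{1}{213} \approx 0.0046948$
$b{\left(D \right)} = -3 + \frac{D + \frac{7 + D}{D}}{\frac{1}{213} + D}$ ($b{\left(D \right)} = -3 + \frac{D + \frac{7 + D}{D}}{D + \frac{1}{213}} = -3 + \frac{D + \frac{7 + D}{D}}{\frac{1}{213} + D}$)
$\frac{1}{b{\left(w \right)}} = \frac{1}{3 \cdot \frac{1}{112} \frac{1}{1 + 213 \cdot 112} \left(497 - 142 \cdot 112^{2} + 70 \cdot 112\right)} = \frac{1}{3 \cdot \frac{1}{112} \frac{1}{1 + 23856} \left(497 - 1781248 + 7840\right)} = \frac{1}{3 \cdot \frac{1}{112} \cdot \frac{1}{23857} \left(497 - 1781248 + 7840\right)} = \frac{1}{3 \cdot \frac{1}{112} \cdot \frac{1}{23857} \left(-1772911\right)} = \frac{1}{- \frac{759819}{381712}} = - \frac{381712}{759819}$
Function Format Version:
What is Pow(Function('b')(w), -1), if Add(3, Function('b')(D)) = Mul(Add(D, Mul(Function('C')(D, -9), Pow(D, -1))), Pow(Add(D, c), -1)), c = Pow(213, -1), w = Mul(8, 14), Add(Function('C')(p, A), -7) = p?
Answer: Rational(-381712, 759819) ≈ -0.50237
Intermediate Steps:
Function('C')(p, A) = Add(7, p)
w = 112
c = Rational(1, 213) ≈ 0.0046948
Function('b')(D) = Add(-3, Mul(Pow(Add(Rational(1, 213), D), -1), Add(D, Mul(Pow(D, -1), Add(7, D))))) (Function('b')(D) = Add(-3, Mul(Add(D, Mul(Add(7, D), Pow(D, -1))), Pow(Add(D, Rational(1, 213)), -1))) = Add(-3, Mul(Add(D, Mul(Pow(D, -1), Add(7, D))), Pow(Add(Rational(1, 213), D), -1))) = Add(-3, Mul(Pow(Add(Rational(1, 213), D), -1), Add(D, Mul(Pow(D, -1), Add(7, D))))))
Pow(Function('b')(w), -1) = Pow(Mul(3, Pow(112, -1), Pow(Add(1, Mul(213, 112)), -1), Add(497, Mul(-142, Pow(112, 2)), Mul(70, 112))), -1) = Pow(Mul(3, Rational(1, 112), Pow(Add(1, 23856), -1), Add(497, Mul(-142, 12544), 7840)), -1) = Pow(Mul(3, Rational(1, 112), Pow(23857, -1), Add(497, -1781248, 7840)), -1) = Pow(Mul(3, Rational(1, 112), Rational(1, 23857), -1772911), -1) = Pow(Rational(-759819, 381712), -1) = Rational(-381712, 759819)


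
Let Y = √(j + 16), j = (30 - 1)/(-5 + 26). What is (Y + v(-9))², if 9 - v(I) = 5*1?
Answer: (84 + √7665)²/441 ≈ 66.733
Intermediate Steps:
j = 29/21 ≈ 1.3810
Y = √7665/21 (Y = √(29/21 + 16) = √(365/21) = √7665/21 ≈ 4.1690)
v(I) = 4 (v(I) = 9 - 5 = 4)
(Y + v(-9))² = (√7665/21 + 4)² = (4 + √7665/21)²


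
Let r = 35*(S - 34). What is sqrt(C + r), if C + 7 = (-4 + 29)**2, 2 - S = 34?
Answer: 6*I*sqrt(47) ≈ 41.134*I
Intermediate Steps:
S = -32 (S = 2 - 1*34 = 2 - 34 = -32)
C = 618 (C = -7 + (-4 + 29)**2 = -7 + 25**2 = -7 + 625 = 618)
r = -2310 (r = 35*(-32 - 34) = 35*(-66) = -2310)
sqrt(C + r) = sqrt(618 - 2310) = sqrt(-1692) = 6*I*sqrt(47)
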